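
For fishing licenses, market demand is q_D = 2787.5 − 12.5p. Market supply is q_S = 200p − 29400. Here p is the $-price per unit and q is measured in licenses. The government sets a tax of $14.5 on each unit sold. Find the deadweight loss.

In inverse form: demand p = 223 − 0.08q, supply p = 147 + 0.005q.
Competitive equilibrium: 223 − 0.08q = 147 + 0.005q → q* = 894.1176, p* = 151.4706.
With the tax, the buyer price exceeds the seller price by 14.5: (223 − 0.08q) − (147 + 0.005q) = 14.5 → q' = 723.5294.
Δq = 894.1176 − 723.5294 = 170.5882; the wedge equals the tax, 14.5.
Welfare loss = ½ × 170.5882 × 14.5 = $1236.76.

$1236.76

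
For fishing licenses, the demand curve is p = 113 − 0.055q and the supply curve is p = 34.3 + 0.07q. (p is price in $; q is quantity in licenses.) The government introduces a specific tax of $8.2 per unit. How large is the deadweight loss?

$268.96

Competitive equilibrium: 113 − 0.055q = 34.3 + 0.07q → q* = 629.6, p* = 78.372.
With the tax, the buyer price exceeds the seller price by 8.2: (113 − 0.055q) − (34.3 + 0.07q) = 8.2 → q' = 564.
Δq = 629.6 − 564 = 65.6; the wedge equals the tax, 8.2.
Deadweight loss = ½ × 65.6 × 8.2 = $268.96.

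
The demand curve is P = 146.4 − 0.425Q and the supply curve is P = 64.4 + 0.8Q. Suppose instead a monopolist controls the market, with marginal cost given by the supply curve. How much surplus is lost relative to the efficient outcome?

Competitive equilibrium: 146.4 − 0.425Q = 64.4 + 0.8Q → Q* = 66.9388, P* = 117.951.
Marginal revenue: MR = 146.4 − 0.85Q. Set MR = MC: 146.4 − 0.85Q = 64.4 + 0.8Q → Q_m = 49.697.
Price P_m = 146.4 − 0.425·49.697 = 125.2788; MC(Q_m) = 64.4 + 0.8·49.697 = 104.1576.
Competitive Q* = 66.9388, so ΔQ = 17.2418; wedge = 125.2788 − 104.1576 = 21.1212.
DWL = ½ × 17.2418 × 21.1212 = 182.08.

182.08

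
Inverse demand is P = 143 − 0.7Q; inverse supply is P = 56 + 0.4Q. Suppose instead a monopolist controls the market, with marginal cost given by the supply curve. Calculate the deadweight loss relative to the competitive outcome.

520.32

Competitive equilibrium: 143 − 0.7Q = 56 + 0.4Q → Q* = 79.0909, P* = 87.6364.
Marginal revenue: MR = 143 − 1.4Q. Set MR = MC: 143 − 1.4Q = 56 + 0.4Q → Q_m = 48.3333.
Price P_m = 143 − 0.7·48.3333 = 109.1667; MC(Q_m) = 56 + 0.4·48.3333 = 75.3333.
Competitive Q* = 79.0909, so ΔQ = 30.7576; wedge = 109.1667 − 75.3333 = 33.8334.
Welfare loss = ½ × 30.7576 × 33.8334 = 520.32.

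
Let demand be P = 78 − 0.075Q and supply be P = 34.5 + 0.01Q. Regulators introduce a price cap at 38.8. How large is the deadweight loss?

Competitive equilibrium: 78 − 0.075Q = 34.5 + 0.01Q → Q* = 511.7647, P* = 39.6176.
At the ceiling P = 38.8, quantity supplied = (38.8 − 34.5)/0.01 = 430.
Willingness to pay at Q' = 430: 78 − 0.075·430 = 45.75.
ΔQ = 511.7647 − 430 = 81.7647; wedge = 45.75 − 38.8 = 6.95.
DWL = ½ × 81.7647 × 6.95 = 284.13.

284.13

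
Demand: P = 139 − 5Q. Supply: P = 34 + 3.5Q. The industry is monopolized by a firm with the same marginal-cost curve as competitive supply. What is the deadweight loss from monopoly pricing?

88.96

Competitive equilibrium: 139 − 5Q = 34 + 3.5Q → Q* = 12.3529, P* = 77.2353.
Marginal revenue: MR = 139 − 10Q. Set MR = MC: 139 − 10Q = 34 + 3.5Q → Q_m = 7.7778.
Price P_m = 139 − 5·7.7778 = 100.111; MC(Q_m) = 34 + 3.5·7.7778 = 61.2223.
Competitive Q* = 12.3529, so ΔQ = 4.5751; wedge = 100.111 − 61.2223 = 38.8887.
Deadweight loss = ½ × 4.5751 × 38.8887 = 88.96.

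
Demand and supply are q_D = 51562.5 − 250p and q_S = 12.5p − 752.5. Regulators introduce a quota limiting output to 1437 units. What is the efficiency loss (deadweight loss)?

In inverse form: demand p = 206.25 − 0.004q, supply p = 60.2 + 0.08q.
Competitive equilibrium: 206.25 − 0.004q = 60.2 + 0.08q → q* = 1738.6905, p* = 199.2952.
At q = 1437: demand price = 206.25 − 0.004·1437 = 200.502; supply price = 60.2 + 0.08·1437 = 175.16.
Δq = 1738.6905 − 1437 = 301.6905; wedge = 200.502 − 175.16 = 25.342.
The triangle = ½ × 301.6905 × 25.342 = 3822.72.

3822.72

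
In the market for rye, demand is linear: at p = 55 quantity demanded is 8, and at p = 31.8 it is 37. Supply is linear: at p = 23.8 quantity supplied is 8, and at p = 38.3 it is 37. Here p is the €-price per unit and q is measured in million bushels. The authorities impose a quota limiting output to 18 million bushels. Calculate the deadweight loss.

Demand slope = (31.8 − 55)/(37 − 8) = −0.8, so p = 61.4 − 0.8q.
Supply slope = (38.3 − 23.8)/(37 − 8) = 0.5, so p = 19.8 + 0.5q.
Competitive equilibrium: 61.4 − 0.8q = 19.8 + 0.5q → q* = 32, p* = 35.8.
At q = 18: demand price = 61.4 − 0.8·18 = 47; supply price = 19.8 + 0.5·18 = 28.8.
Δq = 32 − 18 = 14; wedge = 47 − 28.8 = 18.2.
Welfare loss = ½ × 14 × 18.2 = €127.40 million.

€127.40 million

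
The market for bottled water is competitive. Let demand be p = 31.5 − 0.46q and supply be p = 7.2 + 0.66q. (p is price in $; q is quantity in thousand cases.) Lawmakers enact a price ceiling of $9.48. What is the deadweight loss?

Competitive equilibrium: 31.5 − 0.46q = 7.2 + 0.66q → q* = 21.6964, p* = 21.5196.
At the ceiling p = 9.48, quantity supplied = (9.48 − 7.2)/0.66 = 3.4545.
Willingness to pay at q' = 3.4545: 31.5 − 0.46·3.4545 = 29.9109.
Δq = 21.6964 − 3.4545 = 18.2419; wedge = 29.9109 − 9.48 = 20.4309.
DWL = ½ × 18.2419 × 20.4309 = $186.35 thousand.

$186.35 thousand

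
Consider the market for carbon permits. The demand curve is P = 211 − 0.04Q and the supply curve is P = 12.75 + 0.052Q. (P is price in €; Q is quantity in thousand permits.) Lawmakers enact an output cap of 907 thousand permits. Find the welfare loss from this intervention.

Competitive equilibrium: 211 − 0.04Q = 12.75 + 0.052Q → Q* = 2154.8913, P* = 124.8043.
At Q = 907: demand price = 211 − 0.04·907 = 174.72; supply price = 12.75 + 0.052·907 = 59.914.
ΔQ = 2154.8913 − 907 = 1247.8913; wedge = 174.72 − 59.914 = 114.806.
DWL = ½ × 1247.8913 × 114.806 = €71632.70 thousand.

€71632.70 thousand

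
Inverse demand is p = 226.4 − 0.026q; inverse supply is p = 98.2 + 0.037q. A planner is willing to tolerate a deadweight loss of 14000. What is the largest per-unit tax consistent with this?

42

Competitive equilibrium: 226.4 − 0.026q = 98.2 + 0.037q → q* = 2034.9206, p* = 173.4921.
A tax t gives Δq = t/0.063 and wedge t, so DWL = t²/0.126.
t²/0.126 = 14000 → t² = 1764 → t = 42.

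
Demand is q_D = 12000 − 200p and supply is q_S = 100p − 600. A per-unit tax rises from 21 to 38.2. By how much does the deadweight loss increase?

33941.33

In inverse form: demand p = 60 − 0.005q, supply p = 6 + 0.01q.
Competitive equilibrium: 60 − 0.005q = 6 + 0.01q → q* = 3600, p* = 42.
For a per-unit tax t: Δq = t/0.015, so DWL = ½·t·(t/0.015) = t²/0.03.
At t = 21: DWL = 14700. At t = 38.2: DWL = 48641.333.
Increase = 48641.333 − 14700 = 33941.33.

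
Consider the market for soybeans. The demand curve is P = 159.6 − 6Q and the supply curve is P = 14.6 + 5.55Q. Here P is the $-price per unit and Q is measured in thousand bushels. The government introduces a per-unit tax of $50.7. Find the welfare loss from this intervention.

Competitive equilibrium: 159.6 − 6Q = 14.6 + 5.55Q → Q* = 12.5541, P* = 84.2753.
With the tax, the buyer price exceeds the seller price by 50.7: (159.6 − 6Q) − (14.6 + 5.55Q) = 50.7 → Q' = 8.1645.
ΔQ = 12.5541 − 8.1645 = 4.3896; the wedge equals the tax, 50.7.
The triangle = ½ × 4.3896 × 50.7 = $111.28 thousand.

$111.28 thousand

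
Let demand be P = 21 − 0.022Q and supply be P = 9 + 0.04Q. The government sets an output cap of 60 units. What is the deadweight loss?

552.89

Competitive equilibrium: 21 − 0.022Q = 9 + 0.04Q → Q* = 193.5484, P* = 16.7419.
At Q = 60: demand price = 21 − 0.022·60 = 19.68; supply price = 9 + 0.04·60 = 11.4.
ΔQ = 193.5484 − 60 = 133.5484; wedge = 19.68 − 11.4 = 8.28.
The triangle = ½ × 133.5484 × 8.28 = 552.89.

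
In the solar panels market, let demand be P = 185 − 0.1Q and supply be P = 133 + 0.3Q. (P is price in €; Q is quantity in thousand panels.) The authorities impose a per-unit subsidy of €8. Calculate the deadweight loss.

€80 thousand

Competitive equilibrium: 185 − 0.1Q = 133 + 0.3Q → Q* = 130, P* = 172.
The subsidy lowers effective supply by 8: P = 125 + 0.3Q.
New quantity: 185 − 0.1Q = 125 + 0.3Q → Q' = 150.
Overproduction ΔQ = 150 − 130 = 20; wedge = subsidy = 8.
DWL = ½ × 20 × 8 = €80 thousand.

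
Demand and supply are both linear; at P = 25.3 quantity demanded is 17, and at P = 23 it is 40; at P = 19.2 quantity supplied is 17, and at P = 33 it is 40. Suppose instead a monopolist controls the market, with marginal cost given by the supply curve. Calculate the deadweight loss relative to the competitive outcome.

Demand slope = (23 − 25.3)/(40 − 17) = −0.1, so P = 27 − 0.1Q.
Supply slope = (33 − 19.2)/(40 − 17) = 0.6, so P = 9 + 0.6Q.
Competitive equilibrium: 27 − 0.1Q = 9 + 0.6Q → Q* = 25.7143, P* = 24.4286.
Marginal revenue: MR = 27 − 0.2Q. Set MR = MC: 27 − 0.2Q = 9 + 0.6Q → Q_m = 22.5.
Price P_m = 27 − 0.1·22.5 = 24.75; MC(Q_m) = 9 + 0.6·22.5 = 22.5.
Competitive Q* = 25.7143, so ΔQ = 3.2143; wedge = 24.75 − 22.5 = 2.25.
Welfare loss = ½ × 3.2143 × 2.25 = 3.62.

3.62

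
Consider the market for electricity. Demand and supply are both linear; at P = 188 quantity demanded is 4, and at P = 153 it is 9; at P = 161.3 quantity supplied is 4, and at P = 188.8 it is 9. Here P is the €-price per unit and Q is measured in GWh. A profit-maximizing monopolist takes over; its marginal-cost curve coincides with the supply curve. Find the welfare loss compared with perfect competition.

€30.32

Demand slope = (153 − 188)/(9 − 4) = −7, so P = 216 − 7Q.
Supply slope = (188.8 − 161.3)/(9 − 4) = 5.5, so P = 139.3 + 5.5Q.
Competitive equilibrium: 216 − 7Q = 139.3 + 5.5Q → Q* = 6.136, P* = 173.048.
Marginal revenue: MR = 216 − 14Q. Set MR = MC: 216 − 14Q = 139.3 + 5.5Q → Q_m = 3.9333.
Price P_m = 216 − 7·3.9333 = 188.4669; MC(Q_m) = 139.3 + 5.5·3.9333 = 160.9332.
Competitive Q* = 6.136, so ΔQ = 2.2027; wedge = 188.4669 − 160.9332 = 27.5337.
Welfare loss = ½ × 2.2027 × 27.5337 = €30.32.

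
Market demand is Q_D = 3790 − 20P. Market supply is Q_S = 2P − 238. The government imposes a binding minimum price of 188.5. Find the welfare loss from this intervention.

3218.41

In inverse form: demand P = 189.5 − 0.05Q, supply P = 119 + 0.5Q.
Competitive equilibrium: 189.5 − 0.05Q = 119 + 0.5Q → Q* = 128.1818, P* = 183.0909.
At the floor P = 188.5, quantity demanded = (189.5 − 188.5)/0.05 = 20.
Sellers' marginal cost at Q' = 20: 119 + 0.5·20 = 129.
ΔQ = 128.1818 − 20 = 108.1818; wedge = 188.5 − 129 = 59.5.
DWL = ½ × 108.1818 × 59.5 = 3218.41.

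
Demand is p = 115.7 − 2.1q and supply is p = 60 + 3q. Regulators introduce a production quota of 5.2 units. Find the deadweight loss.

83.48

Competitive equilibrium: 115.7 − 2.1q = 60 + 3q → q* = 10.9216, p* = 92.7647.
At q = 5.2: demand price = 115.7 − 2.1·5.2 = 104.78; supply price = 60 + 3·5.2 = 75.6.
Δq = 10.9216 − 5.2 = 5.7216; wedge = 104.78 − 75.6 = 29.18.
Welfare loss = ½ × 5.7216 × 29.18 = 83.48.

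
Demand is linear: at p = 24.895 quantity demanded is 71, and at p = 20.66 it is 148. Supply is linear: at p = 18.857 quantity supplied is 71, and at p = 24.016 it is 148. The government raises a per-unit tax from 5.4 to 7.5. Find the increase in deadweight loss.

Demand slope = (20.66 − 24.895)/(148 − 71) = −0.055, so p = 28.8 − 0.055q.
Supply slope = (24.016 − 18.857)/(148 − 71) = 0.067, so p = 14.1 + 0.067q.
Competitive equilibrium: 28.8 − 0.055q = 14.1 + 0.067q → q* = 120.4918, p* = 22.173.
For a per-unit tax t: Δq = t/0.122, so DWL = ½·t·(t/0.122) = t²/0.244.
At t = 5.4: DWL = 119.5082. At t = 7.5: DWL = 230.5328.
Increase = 230.5328 − 119.5082 = 111.02.

111.02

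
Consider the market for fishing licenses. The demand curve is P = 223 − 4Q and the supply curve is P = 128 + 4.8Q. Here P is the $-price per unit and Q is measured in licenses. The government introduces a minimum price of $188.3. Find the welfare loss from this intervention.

$19.78

Competitive equilibrium: 223 − 4Q = 128 + 4.8Q → Q* = 10.7955, P* = 179.8182.
At the floor P = 188.3, quantity demanded = (223 − 188.3)/4 = 8.675.
Sellers' marginal cost at Q' = 8.675: 128 + 4.8·8.675 = 169.64.
ΔQ = 10.7955 − 8.675 = 2.1205; wedge = 188.3 − 169.64 = 18.66.
Deadweight loss = ½ × 2.1205 × 18.66 = $19.78.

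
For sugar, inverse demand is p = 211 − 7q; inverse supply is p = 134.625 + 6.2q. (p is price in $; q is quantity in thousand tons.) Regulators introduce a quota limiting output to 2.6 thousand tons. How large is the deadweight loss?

Competitive equilibrium: 211 − 7q = 134.625 + 6.2q → q* = 5.786, p* = 170.4981.
At q = 2.6: demand price = 211 − 7·2.6 = 192.8; supply price = 134.625 + 6.2·2.6 = 150.745.
Δq = 5.786 − 2.6 = 3.186; wedge = 192.8 − 150.745 = 42.055.
DWL = ½ × 3.186 × 42.055 = $66.99 thousand.

$66.99 thousand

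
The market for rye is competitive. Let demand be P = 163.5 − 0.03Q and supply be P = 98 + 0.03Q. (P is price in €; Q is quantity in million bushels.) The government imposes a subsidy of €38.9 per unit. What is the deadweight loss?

Competitive equilibrium: 163.5 − 0.03Q = 98 + 0.03Q → Q* = 1091.6667, P* = 130.75.
The subsidy lowers effective supply by 38.9: P = 59.1 + 0.03Q.
New quantity: 163.5 − 0.03Q = 59.1 + 0.03Q → Q' = 1740.
Overproduction ΔQ = 1740 − 1091.6667 = 648.3333; wedge = subsidy = 38.9.
The triangle = ½ × 648.3333 × 38.9 = €12610.08 million.

€12610.08 million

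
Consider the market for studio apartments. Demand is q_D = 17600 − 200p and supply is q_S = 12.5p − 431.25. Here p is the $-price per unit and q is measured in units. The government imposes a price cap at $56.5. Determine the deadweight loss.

In inverse form: demand p = 88 − 0.005q, supply p = 34.5 + 0.08q.
Competitive equilibrium: 88 − 0.005q = 34.5 + 0.08q → q* = 629.4118, p* = 84.8529.
At the ceiling p = 56.5, quantity supplied = (56.5 − 34.5)/0.08 = 275.
Willingness to pay at q' = 275: 88 − 0.005·275 = 86.625.
Δq = 629.4118 − 275 = 354.4118; wedge = 86.625 − 56.5 = 30.125.
Deadweight loss = ½ × 354.4118 × 30.125 = $5338.33.

$5338.33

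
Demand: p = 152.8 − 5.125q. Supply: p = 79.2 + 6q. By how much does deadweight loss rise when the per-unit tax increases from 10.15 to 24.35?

Competitive equilibrium: 152.8 − 5.125q = 79.2 + 6q → q* = 6.6157, p* = 118.8944.
For a per-unit tax t: Δq = t/11.125, so DWL = ½·t·(t/11.125) = t²/22.25.
At t = 10.15: DWL = 4.63. At t = 24.35: DWL = 26.648.
Increase = 26.648 − 4.63 = 22.02.

22.02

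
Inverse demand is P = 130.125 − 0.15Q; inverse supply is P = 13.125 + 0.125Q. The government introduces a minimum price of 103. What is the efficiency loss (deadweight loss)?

Competitive equilibrium: 130.125 − 0.15Q = 13.125 + 0.125Q → Q* = 425.45455, P* = 66.30682.
At the floor P = 103, quantity demanded = (130.125 − 103)/0.15 = 180.83333.
Sellers' marginal cost at Q' = 180.83333: 13.125 + 0.125·180.83333 = 35.72917.
ΔQ = 425.45455 − 180.83333 = 244.62122; wedge = 103 − 35.72917 = 67.27083.
The triangle = ½ × 244.62122 × 67.27083 = 8227.94.

8227.94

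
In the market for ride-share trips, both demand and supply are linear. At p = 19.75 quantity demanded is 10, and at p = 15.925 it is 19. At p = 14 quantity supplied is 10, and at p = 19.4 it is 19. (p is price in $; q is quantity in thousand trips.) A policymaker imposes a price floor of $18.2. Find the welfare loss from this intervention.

$1.97 thousand

Demand slope = (15.925 − 19.75)/(19 − 10) = −0.425, so p = 24 − 0.425q.
Supply slope = (19.4 − 14)/(19 − 10) = 0.6, so p = 8 + 0.6q.
Competitive equilibrium: 24 − 0.425q = 8 + 0.6q → q* = 15.6098, p* = 17.3659.
At the floor p = 18.2, quantity demanded = (24 − 18.2)/0.425 = 13.6471.
Sellers' marginal cost at q' = 13.6471: 8 + 0.6·13.6471 = 16.1883.
Δq = 15.6098 − 13.6471 = 1.9627; wedge = 18.2 − 16.1883 = 2.0117.
DWL = ½ × 1.9627 × 2.0117 = $1.97 thousand.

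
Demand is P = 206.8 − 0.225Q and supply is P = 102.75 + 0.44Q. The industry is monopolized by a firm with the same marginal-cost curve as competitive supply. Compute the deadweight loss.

520.26

Competitive equilibrium: 206.8 − 0.225Q = 102.75 + 0.44Q → Q* = 156.4662, P* = 171.5951.
Marginal revenue: MR = 206.8 − 0.45Q. Set MR = MC: 206.8 − 0.45Q = 102.75 + 0.44Q → Q_m = 116.9101.
Price P_m = 206.8 − 0.225·116.9101 = 180.4952; MC(Q_m) = 102.75 + 0.44·116.9101 = 154.1904.
Competitive Q* = 156.4662, so ΔQ = 39.5561; wedge = 180.4952 − 154.1904 = 26.3048.
DWL = ½ × 39.5561 × 26.3048 = 520.26.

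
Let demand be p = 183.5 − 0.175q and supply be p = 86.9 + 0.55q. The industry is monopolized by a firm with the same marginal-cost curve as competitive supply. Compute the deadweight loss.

243.32

Competitive equilibrium: 183.5 − 0.175q = 86.9 + 0.55q → q* = 133.2414, p* = 160.1828.
Marginal revenue: MR = 183.5 − 0.35q. Set MR = MC: 183.5 − 0.35q = 86.9 + 0.55q → q_m = 107.3333.
Price p_m = 183.5 − 0.175·107.3333 = 164.7167; MC(q_m) = 86.9 + 0.55·107.3333 = 145.9333.
Competitive q* = 133.2414, so Δq = 25.9081; wedge = 164.7167 − 145.9333 = 18.7834.
The triangle = ½ × 25.9081 × 18.7834 = 243.32.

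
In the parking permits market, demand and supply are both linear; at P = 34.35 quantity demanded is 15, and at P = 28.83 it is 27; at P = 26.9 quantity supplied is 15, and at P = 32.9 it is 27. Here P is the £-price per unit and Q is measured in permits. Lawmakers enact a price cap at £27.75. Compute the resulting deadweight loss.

£17.63

Demand slope = (28.83 − 34.35)/(27 − 15) = −0.46, so P = 41.25 − 0.46Q.
Supply slope = (32.9 − 26.9)/(27 − 15) = 0.5, so P = 19.4 + 0.5Q.
Competitive equilibrium: 41.25 − 0.46Q = 19.4 + 0.5Q → Q* = 22.7604, P* = 30.7802.
At the ceiling P = 27.75, quantity supplied = (27.75 − 19.4)/0.5 = 16.7.
Willingness to pay at Q' = 16.7: 41.25 − 0.46·16.7 = 33.568.
ΔQ = 22.7604 − 16.7 = 6.0604; wedge = 33.568 − 27.75 = 5.818.
DWL = ½ × 6.0604 × 5.818 = £17.63.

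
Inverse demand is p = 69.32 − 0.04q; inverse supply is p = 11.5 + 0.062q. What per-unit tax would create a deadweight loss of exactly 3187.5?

25.5

Competitive equilibrium: 69.32 − 0.04q = 11.5 + 0.062q → q* = 566.8627, p* = 46.6455.
A tax t gives Δq = t/0.102 and wedge t, so DWL = t²/0.204.
t²/0.204 = 3187.5 → t² = 650.25 → t = 25.5.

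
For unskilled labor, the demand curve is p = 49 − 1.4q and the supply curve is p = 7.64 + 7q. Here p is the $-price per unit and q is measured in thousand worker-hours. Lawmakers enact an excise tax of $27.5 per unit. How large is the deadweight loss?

Competitive equilibrium: 49 − 1.4q = 7.64 + 7q → q* = 4.9238, p* = 42.1067.
With the tax, the buyer price exceeds the seller price by 27.5: (49 − 1.4q) − (7.64 + 7q) = 27.5 → q' = 1.65.
Δq = 4.9238 − 1.65 = 3.2738; the wedge equals the tax, 27.5.
The triangle = ½ × 3.2738 × 27.5 = $45.01 thousand.

$45.01 thousand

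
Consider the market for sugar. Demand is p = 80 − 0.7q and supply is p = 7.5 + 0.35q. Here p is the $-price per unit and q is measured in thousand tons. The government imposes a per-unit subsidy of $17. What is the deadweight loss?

Competitive equilibrium: 80 − 0.7q = 7.5 + 0.35q → q* = 69.0476, p* = 31.6667.
The subsidy lowers effective supply by 17: p = 0.35q − 9.5.
New quantity: 80 − 0.7q = 0.35q − 9.5 → q' = 85.2381.
Overproduction Δq = 85.2381 − 69.0476 = 16.1905; wedge = subsidy = 17.
The triangle = ½ × 16.1905 × 17 = $137.62 thousand.

$137.62 thousand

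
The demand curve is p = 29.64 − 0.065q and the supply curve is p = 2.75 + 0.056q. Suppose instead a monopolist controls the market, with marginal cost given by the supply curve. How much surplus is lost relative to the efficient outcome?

364.89

Competitive equilibrium: 29.64 − 0.065q = 2.75 + 0.056q → q* = 222.2314, p* = 15.19496.
Marginal revenue: MR = 29.64 − 0.13q. Set MR = MC: 29.64 − 0.13q = 2.75 + 0.056q → q_m = 144.56989.
Price p_m = 29.64 − 0.065·144.56989 = 20.24296; MC(q_m) = 2.75 + 0.056·144.56989 = 10.84591.
Competitive q* = 222.2314, so Δq = 77.66151; wedge = 20.24296 − 10.84591 = 9.39705.
DWL = ½ × 77.66151 × 9.39705 = 364.89.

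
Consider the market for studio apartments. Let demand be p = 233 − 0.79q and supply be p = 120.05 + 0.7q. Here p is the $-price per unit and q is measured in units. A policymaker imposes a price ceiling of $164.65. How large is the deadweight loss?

Competitive equilibrium: 233 − 0.79q = 120.05 + 0.7q → q* = 75.8054, p* = 173.1138.
At the ceiling p = 164.65, quantity supplied = (164.65 − 120.05)/0.7 = 63.7143.
Willingness to pay at q' = 63.7143: 233 − 0.79·63.7143 = 182.6657.
Δq = 75.8054 − 63.7143 = 12.0911; wedge = 182.6657 − 164.65 = 18.0157.
Welfare loss = ½ × 12.0911 × 18.0157 = $108.91.

$108.91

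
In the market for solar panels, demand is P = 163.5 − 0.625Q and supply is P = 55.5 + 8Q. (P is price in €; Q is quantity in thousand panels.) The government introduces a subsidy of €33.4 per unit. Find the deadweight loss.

Competitive equilibrium: 163.5 − 0.625Q = 55.5 + 8Q → Q* = 12.5217, P* = 155.6739.
The subsidy lowers effective supply by 33.4: P = 22.1 + 8Q.
New quantity: 163.5 − 0.625Q = 22.1 + 8Q → Q' = 16.3942.
Overproduction ΔQ = 16.3942 − 12.5217 = 3.8725; wedge = subsidy = 33.4.
The triangle = ½ × 3.8725 × 33.4 = €64.67 thousand.

€64.67 thousand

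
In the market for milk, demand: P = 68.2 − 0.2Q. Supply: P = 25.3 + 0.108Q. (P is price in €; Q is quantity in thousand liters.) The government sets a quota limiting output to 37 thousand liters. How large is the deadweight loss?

Competitive equilibrium: 68.2 − 0.2Q = 25.3 + 0.108Q → Q* = 139.2857, P* = 40.3429.
At Q = 37: demand price = 68.2 − 0.2·37 = 60.8; supply price = 25.3 + 0.108·37 = 29.296.
ΔQ = 139.2857 − 37 = 102.2857; wedge = 60.8 − 29.296 = 31.504.
DWL = ½ × 102.2857 × 31.504 = €1611.20 thousand.

€1611.20 thousand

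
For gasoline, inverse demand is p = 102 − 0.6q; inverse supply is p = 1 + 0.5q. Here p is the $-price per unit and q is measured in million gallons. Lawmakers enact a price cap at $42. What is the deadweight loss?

$53.02 million

Competitive equilibrium: 102 − 0.6q = 1 + 0.5q → q* = 91.8182, p* = 46.9091.
At the ceiling p = 42, quantity supplied = (42 − 1)/0.5 = 82.
Willingness to pay at q' = 82: 102 − 0.6·82 = 52.8.
Δq = 91.8182 − 82 = 9.8182; wedge = 52.8 − 42 = 10.8.
Welfare loss = ½ × 9.8182 × 10.8 = $53.02 million.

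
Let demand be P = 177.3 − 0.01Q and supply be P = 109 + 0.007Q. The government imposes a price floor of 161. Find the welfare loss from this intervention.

48457.30

Competitive equilibrium: 177.3 − 0.01Q = 109 + 0.007Q → Q* = 4017.6471, P* = 137.1235.
At the floor P = 161, quantity demanded = (177.3 − 161)/0.01 = 1630.
Sellers' marginal cost at Q' = 1630: 109 + 0.007·1630 = 120.41.
ΔQ = 4017.6471 − 1630 = 2387.6471; wedge = 161 − 120.41 = 40.59.
The triangle = ½ × 2387.6471 × 40.59 = 48457.30.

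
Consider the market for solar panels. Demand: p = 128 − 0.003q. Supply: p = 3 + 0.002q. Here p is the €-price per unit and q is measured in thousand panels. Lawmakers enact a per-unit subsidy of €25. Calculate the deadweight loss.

€62500 thousand

Competitive equilibrium: 128 − 0.003q = 3 + 0.002q → q* = 25000, p* = 53.
The subsidy lowers effective supply by 25: p = 0.002q − 22.
New quantity: 128 − 0.003q = 0.002q − 22 → q' = 30000.
Overproduction Δq = 30000 − 25000 = 5000; wedge = subsidy = 25.
The triangle = ½ × 5000 × 25 = €62500 thousand.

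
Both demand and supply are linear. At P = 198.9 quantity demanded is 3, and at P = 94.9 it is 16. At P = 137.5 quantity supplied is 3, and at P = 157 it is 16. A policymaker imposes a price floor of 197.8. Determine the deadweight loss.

Demand slope = (94.9 − 198.9)/(16 − 3) = −8, so P = 222.9 − 8Q.
Supply slope = (157 − 137.5)/(16 − 3) = 1.5, so P = 133 + 1.5Q.
Competitive equilibrium: 222.9 − 8Q = 133 + 1.5Q → Q* = 9.4632, P* = 147.1947.
At the floor P = 197.8, quantity demanded = (222.9 − 197.8)/8 = 3.1375.
Sellers' marginal cost at Q' = 3.1375: 133 + 1.5·3.1375 = 137.7063.
ΔQ = 9.4632 − 3.1375 = 6.3257; wedge = 197.8 − 137.7063 = 60.0937.
Deadweight loss = ½ × 6.3257 × 60.0937 = 190.07.

190.07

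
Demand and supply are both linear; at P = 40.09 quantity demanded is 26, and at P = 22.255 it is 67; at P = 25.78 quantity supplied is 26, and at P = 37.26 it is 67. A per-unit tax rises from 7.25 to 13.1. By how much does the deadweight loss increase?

83.25

Demand slope = (22.255 − 40.09)/(67 − 26) = −0.435, so P = 51.4 − 0.435Q.
Supply slope = (37.26 − 25.78)/(67 − 26) = 0.28, so P = 18.5 + 0.28Q.
Competitive equilibrium: 51.4 − 0.435Q = 18.5 + 0.28Q → Q* = 46.014, P* = 31.3839.
For a per-unit tax t: ΔQ = t/0.715, so DWL = ½·t·(t/0.715) = t²/1.43.
At t = 7.25: DWL = 36.757. At t = 13.1: DWL = 120.007.
Increase = 120.007 − 36.757 = 83.25.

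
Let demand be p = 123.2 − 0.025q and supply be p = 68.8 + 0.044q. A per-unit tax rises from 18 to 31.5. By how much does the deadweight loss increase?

4842.39

Competitive equilibrium: 123.2 − 0.025q = 68.8 + 0.044q → q* = 788.4058, p* = 103.4899.
For a per-unit tax t: Δq = t/0.069, so DWL = ½·t·(t/0.069) = t²/0.138.
At t = 18: DWL = 2347.826. At t = 31.5: DWL = 7190.217.
Increase = 7190.217 − 2347.826 = 4842.39.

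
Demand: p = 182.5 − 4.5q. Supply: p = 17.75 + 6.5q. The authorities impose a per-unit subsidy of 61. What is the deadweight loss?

169.14

Competitive equilibrium: 182.5 − 4.5q = 17.75 + 6.5q → q* = 14.97727, p* = 115.10227.
The subsidy lowers effective supply by 61: p = 6.5q − 43.25.
New quantity: 182.5 − 4.5q = 6.5q − 43.25 → q' = 20.52273.
Overproduction Δq = 20.52273 − 14.97727 = 5.54546; wedge = subsidy = 61.
Deadweight loss = ½ × 5.54546 × 61 = 169.14.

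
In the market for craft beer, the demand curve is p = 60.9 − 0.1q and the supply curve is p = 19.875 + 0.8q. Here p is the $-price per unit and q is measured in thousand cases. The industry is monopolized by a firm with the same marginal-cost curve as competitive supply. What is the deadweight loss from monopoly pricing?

$9.35 thousand

Competitive equilibrium: 60.9 − 0.1q = 19.875 + 0.8q → q* = 45.5833, p* = 56.3417.
Marginal revenue: MR = 60.9 − 0.2q. Set MR = MC: 60.9 − 0.2q = 19.875 + 0.8q → q_m = 41.025.
Price p_m = 60.9 − 0.1·41.025 = 56.7975; MC(q_m) = 19.875 + 0.8·41.025 = 52.695.
Competitive q* = 45.5833, so Δq = 4.5583; wedge = 56.7975 − 52.695 = 4.1025.
Deadweight loss = ½ × 4.5583 × 4.1025 = $9.35 thousand.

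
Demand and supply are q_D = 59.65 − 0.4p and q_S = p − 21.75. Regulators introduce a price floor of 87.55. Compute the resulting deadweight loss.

In inverse form: demand p = 149.125 − 2.5q, supply p = 21.75 + q.
Competitive equilibrium: 149.125 − 2.5q = 21.75 + q → q* = 36.3929, p* = 58.1429.
At the floor p = 87.55, quantity demanded = (149.125 − 87.55)/2.5 = 24.63.
Sellers' marginal cost at q' = 24.63: 21.75 + 1·24.63 = 46.38.
Δq = 36.3929 − 24.63 = 11.7629; wedge = 87.55 − 46.38 = 41.17.
Deadweight loss = ½ × 11.7629 × 41.17 = 242.14.

242.14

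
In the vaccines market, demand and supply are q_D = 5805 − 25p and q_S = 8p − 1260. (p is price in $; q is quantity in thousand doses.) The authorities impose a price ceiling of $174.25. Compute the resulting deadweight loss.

In inverse form: demand p = 232.2 − 0.04q, supply p = 157.5 + 0.125q.
Competitive equilibrium: 232.2 − 0.04q = 157.5 + 0.125q → q* = 452.7273, p* = 214.0909.
At the ceiling p = 174.25, quantity supplied = (174.25 − 157.5)/0.125 = 134.
Willingness to pay at q' = 134: 232.2 − 0.04·134 = 226.84.
Δq = 452.7273 − 134 = 318.7273; wedge = 226.84 − 174.25 = 52.59.
Welfare loss = ½ × 318.7273 × 52.59 = $8380.93 thousand.

$8380.93 thousand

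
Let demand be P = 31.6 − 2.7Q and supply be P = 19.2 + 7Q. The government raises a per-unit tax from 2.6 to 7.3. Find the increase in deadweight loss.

2.40

Competitive equilibrium: 31.6 − 2.7Q = 19.2 + 7Q → Q* = 1.2784, P* = 28.1485.
For a per-unit tax t: ΔQ = t/9.7, so DWL = ½·t·(t/9.7) = t²/19.4.
At t = 2.6: DWL = 0.348. At t = 7.3: DWL = 2.747.
Increase = 2.747 − 0.348 = 2.40.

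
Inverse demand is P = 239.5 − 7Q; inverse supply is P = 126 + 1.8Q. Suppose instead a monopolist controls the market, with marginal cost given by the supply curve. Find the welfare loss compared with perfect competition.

143.67

Competitive equilibrium: 239.5 − 7Q = 126 + 1.8Q → Q* = 12.8977, P* = 149.2159.
Marginal revenue: MR = 239.5 − 14Q. Set MR = MC: 239.5 − 14Q = 126 + 1.8Q → Q_m = 7.1835.
Price P_m = 239.5 − 7·7.1835 = 189.2155; MC(Q_m) = 126 + 1.8·7.1835 = 138.9303.
Competitive Q* = 12.8977, so ΔQ = 5.7142; wedge = 189.2155 − 138.9303 = 50.2852.
Deadweight loss = ½ × 5.7142 × 50.2852 = 143.67.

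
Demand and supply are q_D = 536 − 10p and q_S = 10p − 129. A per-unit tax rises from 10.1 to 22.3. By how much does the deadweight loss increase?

988.20

In inverse form: demand p = 53.6 − 0.1q, supply p = 12.9 + 0.1q.
Competitive equilibrium: 53.6 − 0.1q = 12.9 + 0.1q → q* = 203.5, p* = 33.25.
For a per-unit tax t: Δq = t/0.2, so DWL = ½·t·(t/0.2) = t²/0.4.
At t = 10.1: DWL = 255.025. At t = 22.3: DWL = 1243.225.
Increase = 1243.225 − 255.025 = 988.20.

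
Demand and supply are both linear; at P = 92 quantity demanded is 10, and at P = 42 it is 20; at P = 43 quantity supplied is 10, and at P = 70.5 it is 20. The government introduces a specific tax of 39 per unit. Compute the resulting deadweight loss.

98.13

Demand slope = (42 − 92)/(20 − 10) = −5, so P = 142 − 5Q.
Supply slope = (70.5 − 43)/(20 − 10) = 2.75, so P = 15.5 + 2.75Q.
Competitive equilibrium: 142 − 5Q = 15.5 + 2.75Q → Q* = 16.3226, P* = 60.3871.
With the tax, the buyer price exceeds the seller price by 39: (142 − 5Q) − (15.5 + 2.75Q) = 39 → Q' = 11.2903.
ΔQ = 16.3226 − 11.2903 = 5.0323; the wedge equals the tax, 39.
Welfare loss = ½ × 5.0323 × 39 = 98.13.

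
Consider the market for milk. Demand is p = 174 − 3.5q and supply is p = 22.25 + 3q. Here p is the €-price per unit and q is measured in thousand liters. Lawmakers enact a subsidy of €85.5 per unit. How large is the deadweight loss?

€562.33 thousand

Competitive equilibrium: 174 − 3.5q = 22.25 + 3q → q* = 23.34615, p* = 92.28846.
The subsidy lowers effective supply by 85.5: p = 3q − 63.25.
New quantity: 174 − 3.5q = 3q − 63.25 → q' = 36.5.
Overproduction Δq = 36.5 − 23.34615 = 13.15385; wedge = subsidy = 85.5.
Deadweight loss = ½ × 13.15385 × 85.5 = €562.33 thousand.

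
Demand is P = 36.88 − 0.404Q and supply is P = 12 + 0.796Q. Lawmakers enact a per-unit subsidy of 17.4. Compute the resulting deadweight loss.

126.15

Competitive equilibrium: 36.88 − 0.404Q = 12 + 0.796Q → Q* = 20.7333, P* = 28.5037.
The subsidy lowers effective supply by 17.4: P = 0.796Q − 5.4.
New quantity: 36.88 − 0.404Q = 0.796Q − 5.4 → Q' = 35.2333.
Overproduction ΔQ = 35.2333 − 20.7333 = 14.5; wedge = subsidy = 17.4.
The triangle = ½ × 14.5 × 17.4 = 126.15.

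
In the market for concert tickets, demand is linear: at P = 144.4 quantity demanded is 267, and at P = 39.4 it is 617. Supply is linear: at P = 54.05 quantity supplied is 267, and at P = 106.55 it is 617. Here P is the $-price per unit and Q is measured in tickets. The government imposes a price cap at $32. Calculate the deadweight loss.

$27213.61

Demand slope = (39.4 − 144.4)/(617 − 267) = −0.3, so P = 224.5 − 0.3Q.
Supply slope = (106.55 − 54.05)/(617 − 267) = 0.15, so P = 14 + 0.15Q.
Competitive equilibrium: 224.5 − 0.3Q = 14 + 0.15Q → Q* = 467.7778, P* = 84.1667.
At the ceiling P = 32, quantity supplied = (32 − 14)/0.15 = 120.
Willingness to pay at Q' = 120: 224.5 − 0.3·120 = 188.5.
ΔQ = 467.7778 − 120 = 347.7778; wedge = 188.5 − 32 = 156.5.
The triangle = ½ × 347.7778 × 156.5 = $27213.61.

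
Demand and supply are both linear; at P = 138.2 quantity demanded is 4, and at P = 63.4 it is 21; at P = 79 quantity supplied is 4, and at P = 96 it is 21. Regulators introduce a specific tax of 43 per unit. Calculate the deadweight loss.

Demand slope = (63.4 − 138.2)/(21 − 4) = −4.4, so P = 155.8 − 4.4Q.
Supply slope = (96 − 79)/(21 − 4) = 1, so P = 75 + Q.
Competitive equilibrium: 155.8 − 4.4Q = 75 + Q → Q* = 14.963, P* = 89.963.
With the tax, the buyer price exceeds the seller price by 43: (155.8 − 4.4Q) − (75 + Q) = 43 → Q' = 7.
ΔQ = 14.963 − 7 = 7.963; the wedge equals the tax, 43.
The triangle = ½ × 7.963 × 43 = 171.20.

171.20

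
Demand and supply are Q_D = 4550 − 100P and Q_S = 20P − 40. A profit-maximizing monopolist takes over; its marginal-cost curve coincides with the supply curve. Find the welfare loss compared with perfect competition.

In inverse form: demand P = 45.5 − 0.01Q, supply P = 2 + 0.05Q.
Competitive equilibrium: 45.5 − 0.01Q = 2 + 0.05Q → Q* = 725, P* = 38.25.
Marginal revenue: MR = 45.5 − 0.02Q. Set MR = MC: 45.5 − 0.02Q = 2 + 0.05Q → Q_m = 621.4286.
Price P_m = 45.5 − 0.01·621.4286 = 39.2857; MC(Q_m) = 2 + 0.05·621.4286 = 33.0714.
Competitive Q* = 725, so ΔQ = 103.5714; wedge = 39.2857 − 33.0714 = 6.2143.
Deadweight loss = ½ × 103.5714 × 6.2143 = 321.81.

321.81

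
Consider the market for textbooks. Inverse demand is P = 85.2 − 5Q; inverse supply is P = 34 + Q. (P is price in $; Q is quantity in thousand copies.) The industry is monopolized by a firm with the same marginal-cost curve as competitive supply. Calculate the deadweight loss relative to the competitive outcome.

$45.13 thousand

Competitive equilibrium: 85.2 − 5Q = 34 + Q → Q* = 8.53333, P* = 42.53333.
Marginal revenue: MR = 85.2 − 10Q. Set MR = MC: 85.2 − 10Q = 34 + Q → Q_m = 4.65455.
Price P_m = 85.2 − 5·4.65455 = 61.92725; MC(Q_m) = 34 + 1·4.65455 = 38.65455.
Competitive Q* = 8.53333, so ΔQ = 3.87878; wedge = 61.92725 − 38.65455 = 23.2727.
Deadweight loss = ½ × 3.87878 × 23.2727 = $45.13 thousand.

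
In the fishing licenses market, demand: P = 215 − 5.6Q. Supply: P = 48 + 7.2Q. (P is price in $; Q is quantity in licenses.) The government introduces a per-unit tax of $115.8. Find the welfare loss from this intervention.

Competitive equilibrium: 215 − 5.6Q = 48 + 7.2Q → Q* = 13.04688, P* = 141.9375.
With the tax, the buyer price exceeds the seller price by 115.8: (215 − 5.6Q) − (48 + 7.2Q) = 115.8 → Q' = 4.
ΔQ = 13.04688 − 4 = 9.04688; the wedge equals the tax, 115.8.
DWL = ½ × 9.04688 × 115.8 = $523.81.

$523.81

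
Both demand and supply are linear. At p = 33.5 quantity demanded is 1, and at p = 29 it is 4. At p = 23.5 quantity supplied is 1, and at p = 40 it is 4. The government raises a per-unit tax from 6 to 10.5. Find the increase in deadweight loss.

5.30

Demand slope = (29 − 33.5)/(4 − 1) = −1.5, so p = 35 − 1.5q.
Supply slope = (40 − 23.5)/(4 − 1) = 5.5, so p = 18 + 5.5q.
Competitive equilibrium: 35 − 1.5q = 18 + 5.5q → q* = 2.4286, p* = 31.3571.
For a per-unit tax t: Δq = t/7, so DWL = ½·t·(t/7) = t²/14.
At t = 6: DWL = 2.571. At t = 10.5: DWL = 7.875.
Increase = 7.875 − 2.571 = 5.30.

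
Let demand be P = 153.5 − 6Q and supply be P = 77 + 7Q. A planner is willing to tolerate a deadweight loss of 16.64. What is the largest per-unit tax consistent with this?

20.8

Competitive equilibrium: 153.5 − 6Q = 77 + 7Q → Q* = 5.8846, P* = 118.1923.
A tax t gives ΔQ = t/13 and wedge t, so DWL = t²/26.
t²/26 = 16.64 → t² = 432.64 → t = 20.8.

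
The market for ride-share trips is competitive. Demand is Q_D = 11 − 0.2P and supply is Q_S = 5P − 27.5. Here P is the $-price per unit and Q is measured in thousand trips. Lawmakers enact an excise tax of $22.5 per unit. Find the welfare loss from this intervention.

$48.68 thousand

In inverse form: demand P = 55 − 5Q, supply P = 5.5 + 0.2Q.
Competitive equilibrium: 55 − 5Q = 5.5 + 0.2Q → Q* = 9.5192, P* = 7.4038.
With the tax, the buyer price exceeds the seller price by 22.5: (55 − 5Q) − (5.5 + 0.2Q) = 22.5 → Q' = 5.1923.
ΔQ = 9.5192 − 5.1923 = 4.3269; the wedge equals the tax, 22.5.
The triangle = ½ × 4.3269 × 22.5 = $48.68 thousand.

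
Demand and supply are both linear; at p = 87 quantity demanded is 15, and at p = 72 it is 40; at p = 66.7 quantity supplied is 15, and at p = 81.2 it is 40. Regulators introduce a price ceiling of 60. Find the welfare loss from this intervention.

487.85

Demand slope = (72 − 87)/(40 − 15) = −0.6, so p = 96 − 0.6q.
Supply slope = (81.2 − 66.7)/(40 − 15) = 0.58, so p = 58 + 0.58q.
Competitive equilibrium: 96 − 0.6q = 58 + 0.58q → q* = 32.20339, p* = 76.67797.
At the ceiling p = 60, quantity supplied = (60 − 58)/0.58 = 3.44828.
Willingness to pay at q' = 3.44828: 96 − 0.6·3.44828 = 93.93103.
Δq = 32.20339 − 3.44828 = 28.75511; wedge = 93.93103 − 60 = 33.93103.
Welfare loss = ½ × 28.75511 × 33.93103 = 487.85.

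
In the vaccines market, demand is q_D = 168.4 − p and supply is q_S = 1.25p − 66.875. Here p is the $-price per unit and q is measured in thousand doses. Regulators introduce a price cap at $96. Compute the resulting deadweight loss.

$103.20 thousand

In inverse form: demand p = 168.4 − q, supply p = 53.5 + 0.8q.
Competitive equilibrium: 168.4 − q = 53.5 + 0.8q → q* = 63.8333, p* = 104.5667.
At the ceiling p = 96, quantity supplied = (96 − 53.5)/0.8 = 53.125.
Willingness to pay at q' = 53.125: 168.4 − 1·53.125 = 115.275.
Δq = 63.8333 − 53.125 = 10.7083; wedge = 115.275 − 96 = 19.275.
DWL = ½ × 10.7083 × 19.275 = $103.20 thousand.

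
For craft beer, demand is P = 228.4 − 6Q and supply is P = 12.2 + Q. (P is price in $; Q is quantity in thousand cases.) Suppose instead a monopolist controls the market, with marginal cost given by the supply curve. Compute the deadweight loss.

Competitive equilibrium: 228.4 − 6Q = 12.2 + Q → Q* = 30.8857, P* = 43.0857.
Marginal revenue: MR = 228.4 − 12Q. Set MR = MC: 228.4 − 12Q = 12.2 + Q → Q_m = 16.6308.
Price P_m = 228.4 − 6·16.6308 = 128.6152; MC(Q_m) = 12.2 + 1·16.6308 = 28.8308.
Competitive Q* = 30.8857, so ΔQ = 14.2549; wedge = 128.6152 − 28.8308 = 99.7844.
Deadweight loss = ½ × 14.2549 × 99.7844 = $711.21 thousand.

$711.21 thousand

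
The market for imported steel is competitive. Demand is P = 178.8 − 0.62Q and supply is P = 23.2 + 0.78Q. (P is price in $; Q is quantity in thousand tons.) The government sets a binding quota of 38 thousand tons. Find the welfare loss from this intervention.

Competitive equilibrium: 178.8 − 0.62Q = 23.2 + 0.78Q → Q* = 111.14286, P* = 109.89143.
At Q = 38: demand price = 178.8 − 0.62·38 = 155.24; supply price = 23.2 + 0.78·38 = 52.84.
ΔQ = 111.14286 − 38 = 73.14286; wedge = 155.24 − 52.84 = 102.4.
The triangle = ½ × 73.14286 × 102.4 = $3744.91 thousand.

$3744.91 thousand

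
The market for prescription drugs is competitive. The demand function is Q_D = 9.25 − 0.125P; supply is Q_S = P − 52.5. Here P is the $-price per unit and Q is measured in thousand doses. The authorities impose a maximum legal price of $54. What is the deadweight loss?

$3.56 thousand

In inverse form: demand P = 74 − 8Q, supply P = 52.5 + Q.
Competitive equilibrium: 74 − 8Q = 52.5 + Q → Q* = 2.3889, P* = 54.8889.
At the ceiling P = 54, quantity supplied = (54 − 52.5)/1 = 1.5.
Willingness to pay at Q' = 1.5: 74 − 8·1.5 = 62.
ΔQ = 2.3889 − 1.5 = 0.8889; wedge = 62 − 54 = 8.
The triangle = ½ × 0.8889 × 8 = $3.56 thousand.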